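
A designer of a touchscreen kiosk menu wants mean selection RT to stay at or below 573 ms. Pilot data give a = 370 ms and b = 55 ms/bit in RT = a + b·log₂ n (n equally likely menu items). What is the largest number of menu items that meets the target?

55·log₂ n ≤ 573 − 370 = 203, giving log₂ n ≤ 3.6909 and n ≤ 12.914. The largest whole number is 12.

12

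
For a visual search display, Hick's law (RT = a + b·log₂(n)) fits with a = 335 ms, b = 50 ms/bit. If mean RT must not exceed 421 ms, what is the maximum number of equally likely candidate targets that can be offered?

3

50·log₂ n ≤ 421 − 335 = 86, giving log₂ n ≤ 1.7200 and n ≤ 3.294. The largest whole number is 3.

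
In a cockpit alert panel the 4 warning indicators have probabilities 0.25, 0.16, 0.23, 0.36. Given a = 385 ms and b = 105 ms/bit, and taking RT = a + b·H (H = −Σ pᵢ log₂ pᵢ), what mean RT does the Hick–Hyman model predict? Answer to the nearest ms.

Entropy contributions −pᵢ log₂ pᵢ: 0.5000, 0.4230, 0.4877, 0.5306; sum H = 1.9413 bits.
RT = a + bH = 385 + 105·1.9413 = 588.84 ms.

589 ms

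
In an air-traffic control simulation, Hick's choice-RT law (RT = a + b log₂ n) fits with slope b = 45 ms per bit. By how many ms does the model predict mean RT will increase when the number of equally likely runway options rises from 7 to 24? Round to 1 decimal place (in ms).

80.0 ms

Only the slope matters, since a is common to both: ΔRT = b·log₂(n₂/n₁).
log₂(24) − log₂(7) = 4.5850 − 2.8074 = 1.7776.
ΔRT = 45 × 1.7776 = 79.992 ms.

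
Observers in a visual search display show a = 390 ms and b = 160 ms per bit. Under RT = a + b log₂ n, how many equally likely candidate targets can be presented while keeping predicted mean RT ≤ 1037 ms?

16

Information budget: (1037 − 390)/160 = 4.0438 bits, so n ≤ 2^4.0438 = 16.493 → at most 16.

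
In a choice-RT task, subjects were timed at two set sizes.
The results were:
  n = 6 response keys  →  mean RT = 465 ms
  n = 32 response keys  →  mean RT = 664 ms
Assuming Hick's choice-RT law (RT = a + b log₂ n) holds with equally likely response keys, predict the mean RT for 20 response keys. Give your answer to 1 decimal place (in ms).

Fit slope and intercept:
  b = (664 − 465) / (log₂ 32 − log₂ 6) = 199 / (5 − 2.5850) = 82.400 ms/bit
  a = 465 − 82.400 × 2.5850 = 251.998 ms
Then RT(20) = 251.998 + 82.400 × log₂ 20 = 251.998 + 82.400 × 4.3219 ≈ 608.127 ms.

608.1 ms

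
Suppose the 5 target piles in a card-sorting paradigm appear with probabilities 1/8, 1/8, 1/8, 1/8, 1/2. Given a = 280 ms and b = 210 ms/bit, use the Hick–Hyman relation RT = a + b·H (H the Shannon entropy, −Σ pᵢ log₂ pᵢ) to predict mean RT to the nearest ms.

H = −Σ pᵢ log₂ pᵢ = 0.125·3 + 0.125·3 + 0.125·3 + 0.125·3 + 0.5·1 = 2.000 bits.
RT = 280 + 210 × 2.000 = 700.00 ms.

700 ms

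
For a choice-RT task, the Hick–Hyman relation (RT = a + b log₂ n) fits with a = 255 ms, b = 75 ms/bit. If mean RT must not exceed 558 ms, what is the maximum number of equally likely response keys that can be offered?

Set 255 + 75·log₂ n ≤ 558 → log₂ n ≤ (558 − 255)/75 = 4.0400.
So n ≤ 2^4.0400 = 16.450; the largest integer n is 16.

16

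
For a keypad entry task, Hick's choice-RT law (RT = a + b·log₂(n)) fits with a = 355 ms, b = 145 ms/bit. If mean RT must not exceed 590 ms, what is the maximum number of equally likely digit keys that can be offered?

145·log₂ n ≤ 590 − 355 = 235, giving log₂ n ≤ 1.6207 and n ≤ 3.075. The largest whole number is 3.

3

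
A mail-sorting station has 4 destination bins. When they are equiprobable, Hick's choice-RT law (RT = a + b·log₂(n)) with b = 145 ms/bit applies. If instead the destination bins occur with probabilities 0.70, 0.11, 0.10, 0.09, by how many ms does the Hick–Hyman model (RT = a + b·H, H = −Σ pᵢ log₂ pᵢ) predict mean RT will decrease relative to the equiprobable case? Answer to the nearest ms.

Equiprobable entropy H₀ = log₂ 4 = 2.0000 bits.
Skewed entropy H = −Σ pᵢ log₂ pᵢ = 1.3553 bits.
ΔRT = b·(H₀ − H) = 145 × 0.6447 = 93.48 ms.

93 ms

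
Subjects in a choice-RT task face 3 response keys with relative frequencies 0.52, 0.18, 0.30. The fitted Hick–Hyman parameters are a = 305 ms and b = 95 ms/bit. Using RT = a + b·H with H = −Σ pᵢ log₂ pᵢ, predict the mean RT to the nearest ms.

H = 0.52·log₂(1/0.52) + 0.18·log₂(1/0.18) + 0.30·log₂(1/0.30) = 1.4570 bits.
RT = 305 + 95 × 1.4570 = 443.41 ms.

443 ms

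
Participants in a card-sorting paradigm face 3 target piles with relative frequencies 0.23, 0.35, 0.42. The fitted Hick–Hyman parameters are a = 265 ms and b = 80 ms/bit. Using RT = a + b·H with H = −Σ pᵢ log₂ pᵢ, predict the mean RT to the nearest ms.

388 ms

H = 0.23·log₂(1/0.23) + 0.35·log₂(1/0.35) + 0.42·log₂(1/0.42) = 1.5434 bits.
RT = 265 + 80 × 1.5434 = 388.47 ms.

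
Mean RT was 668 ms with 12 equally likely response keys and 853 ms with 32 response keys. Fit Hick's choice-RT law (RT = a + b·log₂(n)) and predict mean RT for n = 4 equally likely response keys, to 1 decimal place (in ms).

RT is linear in log₂ n, so two points fix the line:
  b = (853 − 668) / (log₂ 32 − log₂ 12) = 185 / (5 − 3.5850) = 130.739 ms/bit
  a = 668 − 130.739 × 3.5850 = 199.307 ms
Then RT(4) = 199.307 + 130.739 × log₂ 4 = 199.307 + 130.739 × 2 ≈ 460.784 ms.

460.8 ms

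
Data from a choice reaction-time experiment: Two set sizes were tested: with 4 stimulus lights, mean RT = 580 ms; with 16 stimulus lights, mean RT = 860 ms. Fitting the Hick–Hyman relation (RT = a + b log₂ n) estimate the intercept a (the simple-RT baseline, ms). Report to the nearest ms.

300 ms

Slope: b = (860 − 580) / (log₂ 16 − log₂ 4) = 280/2.0000 = 140 ms/bit.
a = RT₁ − b·log₂ n₁ = 580 − 140 × 2 = 300.000 ms.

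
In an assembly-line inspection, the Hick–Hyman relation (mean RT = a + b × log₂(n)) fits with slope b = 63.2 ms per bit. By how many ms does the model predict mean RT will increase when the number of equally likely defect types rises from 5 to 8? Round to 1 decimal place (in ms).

42.9 ms

ΔRT = (a + b log₂ n₂) − (a + b log₂ n₁) = b·(log₂ n₂ − log₂ n₁).
log₂(8) − log₂(5) = 3 − 2.3219 = 0.6781.
ΔRT = 63.2 × 0.6781 = 42.854 ms.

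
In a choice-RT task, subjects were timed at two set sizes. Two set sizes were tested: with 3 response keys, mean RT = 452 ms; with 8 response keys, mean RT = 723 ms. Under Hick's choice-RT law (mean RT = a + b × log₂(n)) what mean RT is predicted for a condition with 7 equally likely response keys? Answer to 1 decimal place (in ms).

Fit slope and intercept:
  b = (723 − 452) / (log₂ 8 − log₂ 3) = 271 / (3 − 1.5850) = 191.514 ms/bit
  a = 452 − 191.514 × 1.5850 = 148.457 ms
Then RT(7) = 148.457 + 191.514 × log₂ 7 = 148.457 + 191.514 × 2.8074 ≈ 686.106 ms.

686.1 ms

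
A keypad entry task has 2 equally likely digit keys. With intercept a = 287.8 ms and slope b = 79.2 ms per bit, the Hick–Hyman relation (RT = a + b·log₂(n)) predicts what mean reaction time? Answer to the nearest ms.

367 ms

log₂(2) = 1 bits, so RT = 287.8 + 79.2 × 1 ≈ 367.000 ms.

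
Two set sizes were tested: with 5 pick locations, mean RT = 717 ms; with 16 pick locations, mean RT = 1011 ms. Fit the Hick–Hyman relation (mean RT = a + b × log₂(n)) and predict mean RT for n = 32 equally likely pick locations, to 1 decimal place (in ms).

With log₂ n on the abscissa the relation is linear; from the two conditions:
  b = (1011 − 717) / (log₂ 16 − log₂ 5) = 294 / (4 − 2.3219) = 175.201 ms/bit
  a = 717 − 175.201 × 2.3219 = 310.196 ms
Then RT(32) = 310.196 + 175.201 × log₂ 32 = 310.196 + 175.201 × 5 ≈ 1186.201 ms.

1186.2 ms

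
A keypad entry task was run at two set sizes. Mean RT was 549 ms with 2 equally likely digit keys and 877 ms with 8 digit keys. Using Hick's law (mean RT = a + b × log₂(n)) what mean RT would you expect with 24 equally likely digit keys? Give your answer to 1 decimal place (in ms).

With log₂ n on the abscissa the relation is linear; from the two conditions:
  b = (877 − 549) / (log₂ 8 − log₂ 2) = 328 / (3 − 1) = 164.000 ms/bit
  a = 549 − 164.000 × 1 = 385.000 ms
Then RT(24) = 385.000 + 164.000 × log₂ 24 = 385.000 + 164.000 × 4.5850 ≈ 1136.934 ms.

1136.9 ms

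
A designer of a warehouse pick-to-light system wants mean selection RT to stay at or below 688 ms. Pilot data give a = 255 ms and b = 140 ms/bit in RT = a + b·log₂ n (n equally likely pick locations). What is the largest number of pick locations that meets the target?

8

140·log₂ n ≤ 688 − 255 = 433, giving log₂ n ≤ 3.0929 and n ≤ 8.532. The largest whole number is 8.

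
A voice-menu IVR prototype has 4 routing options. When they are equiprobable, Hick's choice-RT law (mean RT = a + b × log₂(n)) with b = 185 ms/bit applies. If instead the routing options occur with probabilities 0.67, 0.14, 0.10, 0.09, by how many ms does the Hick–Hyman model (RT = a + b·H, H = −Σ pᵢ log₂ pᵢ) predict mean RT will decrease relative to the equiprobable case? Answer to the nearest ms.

Equiprobable entropy H₀ = log₂ 4 = 2.0000 bits.
Skewed entropy H = −Σ pᵢ log₂ pᵢ = 1.4291 bits.
ΔRT = b·(H₀ − H) = 185 × 0.5709 = 105.62 ms.

106 ms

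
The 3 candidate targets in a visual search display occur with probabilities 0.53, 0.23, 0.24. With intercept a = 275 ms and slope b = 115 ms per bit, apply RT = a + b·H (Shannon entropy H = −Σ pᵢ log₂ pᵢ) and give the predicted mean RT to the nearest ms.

444 ms

Entropy contributions −pᵢ log₂ pᵢ: 0.4854, 0.4877, 0.4941; sum H = 1.4672 bits.
RT = a + bH = 275 + 115·1.4672 = 443.73 ms.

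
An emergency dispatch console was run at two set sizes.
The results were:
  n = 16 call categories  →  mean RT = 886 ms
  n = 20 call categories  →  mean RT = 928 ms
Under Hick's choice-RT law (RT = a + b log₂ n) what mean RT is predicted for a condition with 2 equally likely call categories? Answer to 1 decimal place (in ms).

RT is linear in log₂ n, so two points fix the line:
  b = (928 − 886) / (log₂ 20 − log₂ 16) = 42 / (4.3219 − 4) = 130.464 ms/bit
  a = 886 − 130.464 × 4 = 364.144 ms
Then RT(2) = 364.144 + 130.464 × log₂ 2 = 364.144 + 130.464 × 1 ≈ 494.608 ms.

494.6 ms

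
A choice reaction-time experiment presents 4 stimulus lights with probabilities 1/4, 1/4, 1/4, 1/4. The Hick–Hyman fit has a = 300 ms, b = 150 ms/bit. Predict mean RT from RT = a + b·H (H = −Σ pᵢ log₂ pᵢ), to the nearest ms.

600 ms

H = −Σ pᵢ log₂ pᵢ = 0.25·2 + 0.25·2 + 0.25·2 + 0.25·2 = 2.000 bits.
RT = 300 + 150 × 2.000 = 600.00 ms.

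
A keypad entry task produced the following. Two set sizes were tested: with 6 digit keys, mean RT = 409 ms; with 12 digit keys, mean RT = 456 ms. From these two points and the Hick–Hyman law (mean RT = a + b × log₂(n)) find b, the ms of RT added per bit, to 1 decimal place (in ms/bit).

Slope: b = (456 − 409) / (log₂ 12 − log₂ 6) = 47/1.0000 = 47.000 ms/bit.

47.0 ms/bit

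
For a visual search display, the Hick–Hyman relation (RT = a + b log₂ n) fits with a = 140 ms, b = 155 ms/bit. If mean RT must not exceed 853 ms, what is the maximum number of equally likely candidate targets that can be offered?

155·log₂ n ≤ 853 − 140 = 713, giving log₂ n ≤ 4.6000 and n ≤ 24.251. The largest whole number is 24.

24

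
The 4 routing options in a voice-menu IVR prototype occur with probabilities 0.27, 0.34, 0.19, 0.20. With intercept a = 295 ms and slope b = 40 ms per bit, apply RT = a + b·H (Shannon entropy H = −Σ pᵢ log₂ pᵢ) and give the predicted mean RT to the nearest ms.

373 ms

H = 0.27·log₂(1/0.27) + 0.34·log₂(1/0.34) + 0.19·log₂(1/0.19) + 0.20·log₂(1/0.20) = 1.9588 bits.
RT = 295 + 40 × 1.9588 = 373.35 ms.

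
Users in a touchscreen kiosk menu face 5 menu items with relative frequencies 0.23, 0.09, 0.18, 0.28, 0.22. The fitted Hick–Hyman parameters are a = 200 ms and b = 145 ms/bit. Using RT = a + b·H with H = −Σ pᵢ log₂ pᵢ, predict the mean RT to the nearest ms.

525 ms

Entropy contributions −pᵢ log₂ pᵢ: 0.4877, 0.3127, 0.4453, 0.5142, 0.4806; sum H = 2.2404 bits.
RT = a + bH = 200 + 145·2.2404 = 524.86 ms.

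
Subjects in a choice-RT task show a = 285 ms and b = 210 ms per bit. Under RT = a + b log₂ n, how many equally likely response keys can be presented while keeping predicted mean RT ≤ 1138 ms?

16

210·log₂ n ≤ 1138 − 285 = 853, giving log₂ n ≤ 4.0619 and n ≤ 16.701. The largest whole number is 16.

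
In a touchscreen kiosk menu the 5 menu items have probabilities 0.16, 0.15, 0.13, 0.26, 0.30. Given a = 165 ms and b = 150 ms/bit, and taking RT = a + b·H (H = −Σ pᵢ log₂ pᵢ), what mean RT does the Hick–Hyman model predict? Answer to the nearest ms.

Entropy contributions −pᵢ log₂ pᵢ: 0.4230, 0.4105, 0.3826, 0.5053, 0.5211; sum H = 2.2426 bits.
RT = a + bH = 165 + 150·2.2426 = 501.39 ms.

501 ms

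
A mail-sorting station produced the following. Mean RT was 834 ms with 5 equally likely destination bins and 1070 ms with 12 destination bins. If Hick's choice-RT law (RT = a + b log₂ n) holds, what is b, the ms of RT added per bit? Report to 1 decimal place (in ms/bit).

The slope on a log₂ axis is (1070 − 834) / (3.5850 − 2.3219) = 186.852 ms/bit.

186.9 ms/bit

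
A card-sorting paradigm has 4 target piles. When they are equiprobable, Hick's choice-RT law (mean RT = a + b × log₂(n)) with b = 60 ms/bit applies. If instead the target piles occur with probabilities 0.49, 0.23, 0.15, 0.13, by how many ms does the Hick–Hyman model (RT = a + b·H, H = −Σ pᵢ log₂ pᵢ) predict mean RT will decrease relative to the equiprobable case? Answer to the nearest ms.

13 ms

The RT saving is b·ΔH. Equiprobable H₀ = log₂(4) = 2.0000 bits; with the given probabilities H = 1.7851 bits.
b·(H₀ − H) = 60 × (2.0000 − 1.7851) = 12.89 ms.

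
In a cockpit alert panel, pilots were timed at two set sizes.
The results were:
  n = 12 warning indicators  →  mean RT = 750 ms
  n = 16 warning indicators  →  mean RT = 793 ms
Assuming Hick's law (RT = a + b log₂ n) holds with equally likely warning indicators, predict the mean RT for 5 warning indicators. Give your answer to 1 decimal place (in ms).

619.1 ms

With log₂ n on the abscissa the relation is linear; from the two conditions:
  b = (793 − 750) / (log₂ 16 − log₂ 12) = 43 / (4 − 3.5850) = 103.605 ms/bit
  a = 750 − 103.605 × 3.5850 = 378.580 ms
Then RT(5) = 378.580 + 103.605 × log₂ 5 = 378.580 + 103.605 × 2.3219 ≈ 619.143 ms.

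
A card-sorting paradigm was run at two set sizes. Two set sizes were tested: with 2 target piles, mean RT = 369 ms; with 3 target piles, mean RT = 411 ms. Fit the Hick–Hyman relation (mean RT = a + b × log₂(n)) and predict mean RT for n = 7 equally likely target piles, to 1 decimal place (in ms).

With log₂ n on the abscissa the relation is linear; from the two conditions:
  b = (411 − 369) / (log₂ 3 − log₂ 2) = 42 / (1.5850 − 1) = 71.799 ms/bit
  a = 369 − 71.799 × 1 = 297.201 ms
Then RT(7) = 297.201 + 71.799 × log₂ 7 = 297.201 + 71.799 × 2.8074 ≈ 498.767 ms.

498.8 ms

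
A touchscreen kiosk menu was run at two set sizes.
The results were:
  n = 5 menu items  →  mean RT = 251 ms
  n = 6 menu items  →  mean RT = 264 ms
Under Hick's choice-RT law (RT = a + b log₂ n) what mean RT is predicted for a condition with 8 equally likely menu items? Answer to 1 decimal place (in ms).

284.5 ms

Fit slope and intercept:
  b = (264 − 251) / (log₂ 6 − log₂ 5) = 13 / (2.5850 − 2.3219) = 49.423 ms/bit
  a = 251 − 49.423 × 2.3219 = 136.243 ms
Then RT(8) = 136.243 + 49.423 × log₂ 8 = 136.243 + 49.423 × 3 ≈ 284.512 ms.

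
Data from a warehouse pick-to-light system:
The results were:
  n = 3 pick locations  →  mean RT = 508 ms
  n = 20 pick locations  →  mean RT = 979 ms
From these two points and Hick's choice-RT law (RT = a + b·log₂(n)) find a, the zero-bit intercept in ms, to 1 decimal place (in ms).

235.2 ms

Slope: b = (979 − 508) / (log₂ 20 − log₂ 3) = 471/2.7370 = 172.088 ms/bit.
a = RT₁ − b·log₂ n₁ = 508 − 172.088 × 1.5850 = 235.246 ms.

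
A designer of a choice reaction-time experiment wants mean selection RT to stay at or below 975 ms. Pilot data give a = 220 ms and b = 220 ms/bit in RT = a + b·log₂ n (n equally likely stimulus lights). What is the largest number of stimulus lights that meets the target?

10

Set 220 + 220·log₂ n ≤ 975 → log₂ n ≤ (975 − 220)/220 = 3.4318.
So n ≤ 2^3.4318 = 10.791; the largest integer n is 10.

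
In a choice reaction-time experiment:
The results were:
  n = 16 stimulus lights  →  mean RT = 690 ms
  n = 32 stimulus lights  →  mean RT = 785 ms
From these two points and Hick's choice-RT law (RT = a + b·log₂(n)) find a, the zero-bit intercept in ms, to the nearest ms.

310 ms

The slope on a log₂ axis is (785 − 690) / (5 − 4) = 95 ms/bit.
Intercept: a = 690 − 95·log₂(16) = 310.000 ms.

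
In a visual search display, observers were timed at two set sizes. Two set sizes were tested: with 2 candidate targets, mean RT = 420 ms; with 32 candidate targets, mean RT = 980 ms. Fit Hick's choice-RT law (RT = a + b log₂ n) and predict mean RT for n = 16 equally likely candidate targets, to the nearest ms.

Solve the two-equation system in a and b:
  b = (980 − 420) / (log₂ 32 − log₂ 2) = 560 / (5 − 1) = 140 ms/bit
  a = 420 − 140 × 1 = 280 ms
Then RT(16) = 280 + 140 × log₂ 16 = 280 + 140 × 4 ≈ 840.000 ms.

840 ms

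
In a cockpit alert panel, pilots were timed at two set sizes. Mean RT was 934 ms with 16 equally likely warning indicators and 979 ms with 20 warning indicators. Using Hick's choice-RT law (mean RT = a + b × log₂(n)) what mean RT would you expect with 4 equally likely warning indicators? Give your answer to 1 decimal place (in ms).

654.4 ms

Fit slope and intercept:
  b = (979 − 934) / (log₂ 20 − log₂ 16) = 45 / (4.3219 − 4) = 139.783 ms/bit
  a = 934 − 139.783 × 4 = 374.869 ms
Then RT(4) = 374.869 + 139.783 × log₂ 4 = 374.869 + 139.783 × 2 ≈ 654.434 ms.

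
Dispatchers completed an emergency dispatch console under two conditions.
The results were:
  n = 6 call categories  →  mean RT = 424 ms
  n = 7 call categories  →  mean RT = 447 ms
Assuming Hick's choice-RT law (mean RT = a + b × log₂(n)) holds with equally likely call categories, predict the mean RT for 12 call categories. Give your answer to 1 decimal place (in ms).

Solve the two-equation system in a and b:
  b = (447 − 424) / (log₂ 7 − log₂ 6) = 23 / (2.8074 − 2.5850) = 103.421 ms/bit
  a = 424 − 103.421 × 2.5850 = 156.661 ms
Then RT(12) = 156.661 + 103.421 × log₂ 12 = 156.661 + 103.421 × 3.5850 ≈ 527.421 ms.

527.4 ms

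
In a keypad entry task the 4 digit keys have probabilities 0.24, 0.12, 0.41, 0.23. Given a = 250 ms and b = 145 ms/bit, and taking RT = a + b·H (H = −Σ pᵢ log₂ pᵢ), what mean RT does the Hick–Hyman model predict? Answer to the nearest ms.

H = 0.24·log₂(1/0.24) + 0.12·log₂(1/0.12) + 0.41·log₂(1/0.41) + 0.23·log₂(1/0.23) = 1.8763 bits.
RT = 250 + 145 × 1.8763 = 522.06 ms.

522 ms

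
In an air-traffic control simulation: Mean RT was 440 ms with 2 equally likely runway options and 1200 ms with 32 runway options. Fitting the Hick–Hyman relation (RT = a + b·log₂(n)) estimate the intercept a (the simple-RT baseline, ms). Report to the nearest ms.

250 ms

b = (RT₂ − RT₁)/(log₂ n₂ − log₂ n₁) = (1200 − 440)/(5 − 1) = 190 ms/bit.
a = RT₁ − b·log₂ n₁ = 440 − 190 × 1 = 250.000 ms.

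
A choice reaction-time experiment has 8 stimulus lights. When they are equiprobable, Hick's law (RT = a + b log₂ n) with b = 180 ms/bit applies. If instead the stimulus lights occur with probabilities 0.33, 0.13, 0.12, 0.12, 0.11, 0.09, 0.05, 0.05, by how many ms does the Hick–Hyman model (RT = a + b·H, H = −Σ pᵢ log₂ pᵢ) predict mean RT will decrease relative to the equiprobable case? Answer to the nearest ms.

The RT saving is b·ΔH. Equiprobable H₀ = log₂(8) = 3.0000 bits; with the given probabilities H = 2.7397 bits.
b·(H₀ − H) = 180 × (3.0000 − 2.7397) = 46.85 ms.

47 ms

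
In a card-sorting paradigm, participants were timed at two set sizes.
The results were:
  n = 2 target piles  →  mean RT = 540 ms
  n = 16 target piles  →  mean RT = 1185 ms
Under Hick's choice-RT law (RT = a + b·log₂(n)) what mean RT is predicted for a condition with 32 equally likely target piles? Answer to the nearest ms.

RT is linear in log₂ n, so two points fix the line:
  b = (1185 − 540) / (log₂ 16 − log₂ 2) = 645 / (4 − 1) = 215 ms/bit
  a = 540 − 215 × 1 = 325 ms
Then RT(32) = 325 + 215 × log₂ 32 = 325 + 215 × 5 ≈ 1400.000 ms.

1400 ms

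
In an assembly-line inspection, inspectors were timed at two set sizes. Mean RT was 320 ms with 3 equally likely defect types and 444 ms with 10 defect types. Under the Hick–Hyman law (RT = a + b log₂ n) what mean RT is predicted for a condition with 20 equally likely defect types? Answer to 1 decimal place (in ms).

RT is linear in log₂ n, so two points fix the line:
  b = (444 − 320) / (log₂ 10 − log₂ 3) = 124 / (3.3219 − 1.5850) = 71.389 ms/bit
  a = 320 − 71.389 × 1.5850 = 206.851 ms
Then RT(20) = 206.851 + 71.389 × log₂ 20 = 206.851 + 71.389 × 4.3219 ≈ 515.389 ms.

515.4 ms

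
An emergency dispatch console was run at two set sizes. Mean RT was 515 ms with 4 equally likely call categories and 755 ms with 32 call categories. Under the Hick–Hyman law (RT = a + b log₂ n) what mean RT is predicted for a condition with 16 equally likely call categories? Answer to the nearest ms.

675 ms

RT is linear in log₂ n, so two points fix the line:
  b = (755 − 515) / (log₂ 32 − log₂ 4) = 240 / (5 − 2) = 80 ms/bit
  a = 515 − 80 × 2 = 355 ms
Then RT(16) = 355 + 80 × log₂ 16 = 355 + 80 × 4 ≈ 675.000 ms.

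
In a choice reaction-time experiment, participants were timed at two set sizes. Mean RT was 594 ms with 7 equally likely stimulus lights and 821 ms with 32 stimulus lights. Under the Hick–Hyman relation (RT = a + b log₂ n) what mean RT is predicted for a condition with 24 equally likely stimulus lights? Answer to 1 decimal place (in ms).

Solve the two-equation system in a and b:
  b = (821 − 594) / (log₂ 32 − log₂ 7) = 227 / (5 − 2.8074) = 103.528 ms/bit
  a = 594 − 103.528 × 2.8074 = 303.360 ms
Then RT(24) = 303.360 + 103.528 × log₂ 24 = 303.360 + 103.528 × 4.5850 ≈ 778.032 ms.

778.0 ms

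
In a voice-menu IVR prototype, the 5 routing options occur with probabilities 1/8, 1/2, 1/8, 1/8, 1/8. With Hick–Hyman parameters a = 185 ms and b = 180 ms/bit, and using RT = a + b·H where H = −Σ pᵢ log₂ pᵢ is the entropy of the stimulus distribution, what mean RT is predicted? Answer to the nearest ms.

545 ms

H = −Σ pᵢ log₂ pᵢ = 0.125·3 + 0.5·1 + 0.125·3 + 0.125·3 + 0.125·3 = 2.000 bits.
RT = 185 + 180 × 2.000 = 545.00 ms.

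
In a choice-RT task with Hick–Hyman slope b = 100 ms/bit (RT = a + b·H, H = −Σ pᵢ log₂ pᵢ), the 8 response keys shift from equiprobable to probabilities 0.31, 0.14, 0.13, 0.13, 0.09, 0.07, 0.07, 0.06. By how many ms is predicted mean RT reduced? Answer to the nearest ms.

22 ms

Equiprobable entropy H₀ = log₂ 8 = 3.0000 bits.
Skewed entropy H = −Σ pᵢ log₂ pᵢ = 2.7795 bits.
ΔRT = b·(H₀ − H) = 100 × 0.2205 = 22.05 ms.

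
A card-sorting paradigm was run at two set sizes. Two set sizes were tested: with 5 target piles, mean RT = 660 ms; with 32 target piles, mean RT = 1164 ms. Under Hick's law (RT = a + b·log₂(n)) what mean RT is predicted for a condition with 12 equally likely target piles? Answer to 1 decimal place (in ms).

897.7 ms

RT is linear in log₂ n, so two points fix the line:
  b = (1164 − 660) / (log₂ 32 − log₂ 5) = 504 / (5 − 2.3219) = 188.195 ms/bit
  a = 660 − 188.195 × 2.3219 = 223.025 ms
Then RT(12) = 223.025 + 188.195 × log₂ 12 = 223.025 + 188.195 × 3.5850 ≈ 897.697 ms.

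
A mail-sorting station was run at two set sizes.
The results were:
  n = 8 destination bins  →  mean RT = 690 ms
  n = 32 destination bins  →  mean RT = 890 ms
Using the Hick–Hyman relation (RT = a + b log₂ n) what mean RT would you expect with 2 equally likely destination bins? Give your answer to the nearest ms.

490 ms

Fit slope and intercept:
  b = (890 − 690) / (log₂ 32 − log₂ 8) = 200 / (5 − 3) = 100 ms/bit
  a = 690 − 100 × 3 = 390 ms
Then RT(2) = 390 + 100 × log₂ 2 = 390 + 100 × 1 ≈ 490.000 ms.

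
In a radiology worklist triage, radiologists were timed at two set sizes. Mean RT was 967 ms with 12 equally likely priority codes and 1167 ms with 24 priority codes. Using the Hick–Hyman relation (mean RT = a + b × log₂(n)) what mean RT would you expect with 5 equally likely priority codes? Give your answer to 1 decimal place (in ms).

Fit slope and intercept:
  b = (1167 − 967) / (log₂ 24 − log₂ 12) = 200 / (4.5850 − 3.5850) = 200.000 ms/bit
  a = 967 − 200.000 × 3.5850 = 250.007 ms
Then RT(5) = 250.007 + 200.000 × log₂ 5 = 250.007 + 200.000 × 2.3219 ≈ 714.393 ms.

714.4 ms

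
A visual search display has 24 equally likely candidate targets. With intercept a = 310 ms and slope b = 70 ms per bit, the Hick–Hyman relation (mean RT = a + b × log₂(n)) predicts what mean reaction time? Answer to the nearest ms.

log₂(24) = 4.5850 bits, so RT = 310 + 70 × 4.5850 ≈ 630.947 ms.

631 ms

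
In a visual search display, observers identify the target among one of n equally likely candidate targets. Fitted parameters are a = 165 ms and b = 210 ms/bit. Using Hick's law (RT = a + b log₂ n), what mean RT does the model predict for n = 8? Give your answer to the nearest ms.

795 ms

log₂(8) = 3 bits, so RT = 165 + 210 × 3 ≈ 795.000 ms.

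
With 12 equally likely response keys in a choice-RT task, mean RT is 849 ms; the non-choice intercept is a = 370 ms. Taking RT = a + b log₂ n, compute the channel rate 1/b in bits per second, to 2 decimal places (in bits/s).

7.48 bits/s

b = (849 − 370)/log₂ 12 = 479/3.5850 = 133.614 ms per bit = 0.13361 s/bit; the reciprocal is 7.484 bits/s.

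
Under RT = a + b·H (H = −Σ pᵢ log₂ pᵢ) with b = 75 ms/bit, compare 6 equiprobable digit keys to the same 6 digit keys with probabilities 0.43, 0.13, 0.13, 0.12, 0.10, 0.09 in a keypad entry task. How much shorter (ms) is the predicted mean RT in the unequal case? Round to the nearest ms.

The RT saving is b·ΔH. Equiprobable H₀ = log₂(6) = 2.5850 bits; with the given probabilities H = 2.3008 bits.
b·(H₀ − H) = 75 × (2.5850 − 2.3008) = 21.31 ms.

21 ms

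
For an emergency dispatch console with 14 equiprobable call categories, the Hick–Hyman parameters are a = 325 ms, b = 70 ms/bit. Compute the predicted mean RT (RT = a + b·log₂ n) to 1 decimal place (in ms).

log₂(14) = 3.8074 bits, so RT = 325 + 70 × 3.8074 ≈ 591.515 ms.

591.5 ms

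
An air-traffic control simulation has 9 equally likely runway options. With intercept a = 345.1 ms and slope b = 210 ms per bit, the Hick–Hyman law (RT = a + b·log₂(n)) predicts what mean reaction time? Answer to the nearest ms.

1011 ms

log₂(9) = 3.1699 bits, so RT = 345.1 + 210 × 3.1699 ≈ 1010.784 ms.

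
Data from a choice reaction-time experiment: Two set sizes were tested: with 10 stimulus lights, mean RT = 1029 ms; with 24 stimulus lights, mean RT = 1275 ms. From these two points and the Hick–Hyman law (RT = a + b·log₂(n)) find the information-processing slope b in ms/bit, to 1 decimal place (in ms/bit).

Slope: b = (1275 − 1029) / (log₂ 24 − log₂ 10) = 246/1.2630 = 194.769 ms/bit.

194.8 ms/bit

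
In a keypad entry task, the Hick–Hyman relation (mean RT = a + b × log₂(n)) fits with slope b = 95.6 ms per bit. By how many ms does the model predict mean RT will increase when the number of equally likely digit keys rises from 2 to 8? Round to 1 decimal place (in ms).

191.2 ms

ΔRT = (a + b log₂ n₂) − (a + b log₂ n₁) = b·(log₂ n₂ − log₂ n₁).
log₂(8) − log₂(2) = log₂(8/2) = log₂(4) = 2.
ΔRT = 95.6 × 2.0000 = 191.200 ms.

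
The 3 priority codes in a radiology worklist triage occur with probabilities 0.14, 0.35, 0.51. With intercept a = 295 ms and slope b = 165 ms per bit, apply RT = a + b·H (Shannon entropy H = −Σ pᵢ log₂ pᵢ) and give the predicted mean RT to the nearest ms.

Entropy contributions −pᵢ log₂ pᵢ: 0.3971, 0.5301, 0.4954; sum H = 1.4226 bits.
RT = a + bH = 295 + 165·1.4226 = 529.74 ms.

530 ms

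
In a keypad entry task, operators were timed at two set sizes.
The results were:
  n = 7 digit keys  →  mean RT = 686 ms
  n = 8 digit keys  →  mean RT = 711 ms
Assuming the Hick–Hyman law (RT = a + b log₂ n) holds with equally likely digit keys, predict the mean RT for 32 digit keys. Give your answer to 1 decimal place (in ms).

RT is linear in log₂ n, so two points fix the line:
  b = (711 − 686) / (log₂ 8 − log₂ 7) = 25 / (3 − 2.8074) = 129.772 ms/bit
  a = 686 − 129.772 × 2.8074 = 321.683 ms
Then RT(32) = 321.683 + 129.772 × log₂ 32 = 321.683 + 129.772 × 5 ≈ 970.545 ms.

970.5 ms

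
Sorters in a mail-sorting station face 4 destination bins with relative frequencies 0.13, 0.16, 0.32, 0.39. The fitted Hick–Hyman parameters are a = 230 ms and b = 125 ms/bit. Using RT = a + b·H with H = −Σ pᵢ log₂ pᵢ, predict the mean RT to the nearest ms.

H = 0.13·log₂(1/0.13) + 0.16·log₂(1/0.16) + 0.32·log₂(1/0.32) + 0.39·log₂(1/0.39) = 1.8615 bits.
RT = 230 + 125 × 1.8615 = 462.69 ms.

463 ms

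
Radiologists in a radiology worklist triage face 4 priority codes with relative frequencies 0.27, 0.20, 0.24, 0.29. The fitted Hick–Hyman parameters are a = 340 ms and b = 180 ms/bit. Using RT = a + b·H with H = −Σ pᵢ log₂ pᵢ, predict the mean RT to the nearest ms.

Entropy contributions −pᵢ log₂ pᵢ: 0.5100, 0.4644, 0.4941, 0.5179; sum H = 1.9864 bits.
RT = a + bH = 340 + 180·1.9864 = 697.56 ms.

698 ms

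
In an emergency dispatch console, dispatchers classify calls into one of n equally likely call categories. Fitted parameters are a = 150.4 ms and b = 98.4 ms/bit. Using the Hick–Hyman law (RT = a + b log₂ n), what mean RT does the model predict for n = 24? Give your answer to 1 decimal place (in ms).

601.6 ms

log₂(24) = 4.5850 bits, so RT = 150.4 + 98.4 × 4.5850 ≈ 601.560 ms.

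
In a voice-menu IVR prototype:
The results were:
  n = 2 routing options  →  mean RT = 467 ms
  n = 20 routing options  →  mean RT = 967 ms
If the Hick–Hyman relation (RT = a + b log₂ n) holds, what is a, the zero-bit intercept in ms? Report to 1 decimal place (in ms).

The slope on a log₂ axis is (967 − 467) / (4.3219 − 1) = 150.515 ms/bit.
a = RT₁ − b·log₂ n₁ = 467 − 150.515 × 1 = 316.485 ms.

316.5 ms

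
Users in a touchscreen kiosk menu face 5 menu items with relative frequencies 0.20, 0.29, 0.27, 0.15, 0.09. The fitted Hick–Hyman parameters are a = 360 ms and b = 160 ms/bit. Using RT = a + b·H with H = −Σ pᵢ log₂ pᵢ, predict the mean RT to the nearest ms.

Entropy contributions −pᵢ log₂ pᵢ: 0.4644, 0.5179, 0.5100, 0.4105, 0.3127; sum H = 2.2155 bits.
RT = a + bH = 360 + 160·2.2155 = 714.48 ms.

714 ms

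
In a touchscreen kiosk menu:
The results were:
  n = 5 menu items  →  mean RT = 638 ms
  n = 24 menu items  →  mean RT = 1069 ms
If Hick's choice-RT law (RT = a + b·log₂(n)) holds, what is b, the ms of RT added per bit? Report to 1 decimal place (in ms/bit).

The slope on a log₂ axis is (1069 − 638) / (4.5850 − 2.3219) = 190.452 ms/bit.

190.5 ms/bit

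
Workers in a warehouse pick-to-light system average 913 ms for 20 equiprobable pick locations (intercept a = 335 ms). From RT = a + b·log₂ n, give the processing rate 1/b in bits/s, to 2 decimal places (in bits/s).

7.48 bits/s

Choice component = 913 − 335 = 578 ms over log₂(20) = 4.3219 bits.
b = 578 / 4.3219 = 133.737 ms/bit, so 1/b = 7.477 bits/s.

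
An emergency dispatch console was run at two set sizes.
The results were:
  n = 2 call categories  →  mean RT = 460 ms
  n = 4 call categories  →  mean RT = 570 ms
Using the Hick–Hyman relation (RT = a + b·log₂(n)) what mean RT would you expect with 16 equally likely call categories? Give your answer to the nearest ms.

Fit slope and intercept:
  b = (570 − 460) / (log₂ 4 − log₂ 2) = 110 / (2 − 1) = 110 ms/bit
  a = 460 − 110 × 1 = 350 ms
Then RT(16) = 350 + 110 × log₂ 16 = 350 + 110 × 4 ≈ 790.000 ms.

790 ms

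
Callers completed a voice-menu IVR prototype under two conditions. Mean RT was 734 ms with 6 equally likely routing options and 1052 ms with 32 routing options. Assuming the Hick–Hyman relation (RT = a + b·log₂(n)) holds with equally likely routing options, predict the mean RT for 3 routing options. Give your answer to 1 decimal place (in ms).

602.3 ms

With log₂ n on the abscissa the relation is linear; from the two conditions:
  b = (1052 − 734) / (log₂ 32 − log₂ 6) = 318 / (5 − 2.5850) = 131.675 ms/bit
  a = 734 − 131.675 × 2.5850 = 393.625 ms
Then RT(3) = 393.625 + 131.675 × log₂ 3 = 393.625 + 131.675 × 1.5850 ≈ 602.325 ms.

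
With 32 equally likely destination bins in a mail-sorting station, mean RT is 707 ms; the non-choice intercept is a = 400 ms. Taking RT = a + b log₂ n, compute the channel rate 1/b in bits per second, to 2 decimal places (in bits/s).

Choice component = 707 − 400 = 307 ms over log₂(32) = 5 bits.
b = 307 / 5 = 61.400 ms/bit, so 1/b = 16.287 bits/s.

16.29 bits/s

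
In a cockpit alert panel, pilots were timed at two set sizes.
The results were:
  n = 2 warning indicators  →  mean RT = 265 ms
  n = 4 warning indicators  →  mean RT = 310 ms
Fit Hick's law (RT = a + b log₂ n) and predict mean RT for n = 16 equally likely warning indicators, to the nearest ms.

Fit slope and intercept:
  b = (310 − 265) / (log₂ 4 − log₂ 2) = 45 / (2 − 1) = 45 ms/bit
  a = 265 − 45 × 1 = 220 ms
Then RT(16) = 220 + 45 × log₂ 16 = 220 + 45 × 4 ≈ 400.000 ms.

400 ms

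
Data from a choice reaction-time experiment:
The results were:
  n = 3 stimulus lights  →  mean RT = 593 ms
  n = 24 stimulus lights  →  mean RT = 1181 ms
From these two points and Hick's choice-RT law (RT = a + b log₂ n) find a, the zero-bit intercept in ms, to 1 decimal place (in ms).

b = (RT₂ − RT₁)/(log₂ n₂ − log₂ n₁) = (1181 − 593)/(4.5850 − 1.5850) = 196.000 ms/bit.
a = RT₁ − b·log₂ n₁ = 593 − 196.000 × 1.5850 = 282.347 ms.

282.3 ms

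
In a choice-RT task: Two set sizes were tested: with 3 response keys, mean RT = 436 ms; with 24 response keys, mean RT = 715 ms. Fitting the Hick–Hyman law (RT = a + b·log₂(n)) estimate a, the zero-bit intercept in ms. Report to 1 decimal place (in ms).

The slope on a log₂ axis is (715 − 436) / (4.5850 − 1.5850) = 93.000 ms/bit.
a = RT₁ − b·log₂ n₁ = 436 − 93.000 × 1.5850 = 288.598 ms.

288.6 ms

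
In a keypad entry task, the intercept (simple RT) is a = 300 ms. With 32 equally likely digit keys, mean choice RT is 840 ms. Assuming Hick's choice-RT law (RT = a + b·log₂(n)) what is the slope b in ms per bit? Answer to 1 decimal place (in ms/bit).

log₂(32) = 5 bits.
b = (RT − a)/log₂ n = (840 − 300) / 5 = 108.000 ms/bit.

108.0 ms/bit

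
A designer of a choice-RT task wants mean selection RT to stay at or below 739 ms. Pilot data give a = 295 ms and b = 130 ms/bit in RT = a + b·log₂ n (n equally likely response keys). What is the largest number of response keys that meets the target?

Information budget: (739 − 295)/130 = 3.4154 bits, so n ≤ 2^3.4154 = 10.669 → at most 10.

10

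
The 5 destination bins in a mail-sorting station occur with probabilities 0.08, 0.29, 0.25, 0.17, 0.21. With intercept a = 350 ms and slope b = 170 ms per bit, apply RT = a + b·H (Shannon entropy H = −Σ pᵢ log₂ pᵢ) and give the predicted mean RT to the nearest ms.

727 ms

H = 0.08·log₂(1/0.08) + 0.29·log₂(1/0.29) + 0.25·log₂(1/0.25) + 0.17·log₂(1/0.17) + 0.21·log₂(1/0.21) = 2.2168 bits.
RT = 350 + 170 × 2.2168 = 726.86 ms.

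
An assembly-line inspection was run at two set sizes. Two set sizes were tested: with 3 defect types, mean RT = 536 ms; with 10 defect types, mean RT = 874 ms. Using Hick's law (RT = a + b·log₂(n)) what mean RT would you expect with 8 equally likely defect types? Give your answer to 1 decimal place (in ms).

With log₂ n on the abscissa the relation is linear; from the two conditions:
  b = (874 − 536) / (log₂ 10 − log₂ 3) = 338 / (3.3219 − 1.5850) = 194.592 ms/bit
  a = 536 − 194.592 × 1.5850 = 227.579 ms
Then RT(8) = 227.579 + 194.592 × log₂ 8 = 227.579 + 194.592 × 3 ≈ 811.355 ms.

811.4 ms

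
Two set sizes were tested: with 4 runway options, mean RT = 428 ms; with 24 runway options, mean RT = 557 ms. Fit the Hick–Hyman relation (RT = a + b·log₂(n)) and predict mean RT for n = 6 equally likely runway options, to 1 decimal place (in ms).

Fit slope and intercept:
  b = (557 − 428) / (log₂ 24 − log₂ 4) = 129 / (4.5850 − 2) = 49.904 ms/bit
  a = 428 − 49.904 × 2 = 328.192 ms
Then RT(6) = 328.192 + 49.904 × log₂ 6 = 328.192 + 49.904 × 2.5850 ≈ 457.192 ms.

457.2 ms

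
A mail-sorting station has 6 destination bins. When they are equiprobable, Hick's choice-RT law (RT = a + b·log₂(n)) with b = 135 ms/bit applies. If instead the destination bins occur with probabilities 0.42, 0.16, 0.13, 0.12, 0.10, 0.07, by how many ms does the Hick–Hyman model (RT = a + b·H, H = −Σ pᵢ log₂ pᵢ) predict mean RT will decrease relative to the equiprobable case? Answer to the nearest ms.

Equiprobable entropy H₀ = log₂ 6 = 2.5850 bits.
Skewed entropy H = −Σ pᵢ log₂ pᵢ = 2.2991 bits.
ΔRT = b·(H₀ − H) = 135 × 0.2858 = 38.59 ms.

39 ms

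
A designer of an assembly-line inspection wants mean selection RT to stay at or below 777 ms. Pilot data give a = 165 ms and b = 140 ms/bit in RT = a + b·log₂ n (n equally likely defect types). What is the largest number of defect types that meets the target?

20

Set 165 + 140·log₂ n ≤ 777 → log₂ n ≤ (777 − 165)/140 = 4.3714.
So n ≤ 2^4.3714 = 20.698; the largest integer n is 20.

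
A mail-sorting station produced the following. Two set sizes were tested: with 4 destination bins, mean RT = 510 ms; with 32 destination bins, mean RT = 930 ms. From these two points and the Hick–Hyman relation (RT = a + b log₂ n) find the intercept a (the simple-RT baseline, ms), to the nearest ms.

230 ms

Slope: b = (930 − 510) / (log₂ 32 − log₂ 4) = 420/3.0000 = 140 ms/bit.
a = RT₁ − b·log₂ n₁ = 510 − 140 × 2 = 230.000 ms.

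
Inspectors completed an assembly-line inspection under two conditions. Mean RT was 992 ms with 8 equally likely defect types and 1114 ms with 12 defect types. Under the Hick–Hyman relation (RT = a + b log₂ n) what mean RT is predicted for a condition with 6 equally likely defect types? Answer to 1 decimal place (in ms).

With log₂ n on the abscissa the relation is linear; from the two conditions:
  b = (1114 − 992) / (log₂ 12 − log₂ 8) = 122 / (3.5850 − 3) = 208.560 ms/bit
  a = 992 − 208.560 × 3 = 366.319 ms
Then RT(6) = 366.319 + 208.560 × log₂ 6 = 366.319 + 208.560 × 2.5850 ≈ 905.440 ms.

905.4 ms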